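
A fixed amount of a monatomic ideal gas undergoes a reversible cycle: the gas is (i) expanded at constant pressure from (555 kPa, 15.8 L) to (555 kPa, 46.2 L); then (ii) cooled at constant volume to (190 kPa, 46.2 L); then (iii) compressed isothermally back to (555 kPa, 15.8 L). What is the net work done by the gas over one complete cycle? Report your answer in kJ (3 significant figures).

W_net ≈ 7.45 kJ

Leg (i): W = PΔV = (555)(46.2 − 15.8) = 16872 J.
Leg (ii): W = 0.
Leg (iii): W = PᵢVᵢ ln(V_f/Vᵢ) = (8778) ln(15.8/46.2) = -9419 J.
W_net = 16872 − 9419 = 7453 J.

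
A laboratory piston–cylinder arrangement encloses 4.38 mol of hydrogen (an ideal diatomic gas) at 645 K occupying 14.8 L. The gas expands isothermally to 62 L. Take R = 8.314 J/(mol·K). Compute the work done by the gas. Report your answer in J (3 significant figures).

W ≈ 33600 J

Isothermal: W = nRT ln(V₂/V₁).
W = (4.38)(8.314)(645) × ln(62/14.8)
  = 23488 × 1.433
W_by_gas = 33647 J.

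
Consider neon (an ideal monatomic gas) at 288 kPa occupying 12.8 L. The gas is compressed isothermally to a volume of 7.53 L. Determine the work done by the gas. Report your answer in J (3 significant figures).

W ≈ -1960 J

Isothermal: W = nRT ln(V₂/V₁) = P₁V₁ ln(V₂/V₁).
P₁V₁ = (288 kPa)(12.8 L) = 3686 J.
W = 3686 × ln(7.53/12.8) = 3686 × -0.5306
W_by_gas = -1956 J.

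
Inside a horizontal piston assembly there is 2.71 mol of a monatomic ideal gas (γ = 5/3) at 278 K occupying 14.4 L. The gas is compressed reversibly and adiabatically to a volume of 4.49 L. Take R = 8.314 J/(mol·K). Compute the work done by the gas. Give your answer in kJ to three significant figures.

W ≈ -11.0 kJ

Adiabatic: TV^(γ−1) = const with γ = 5/3.
T₂ = T₁ (V₁/V₂)^(γ−1) = 278 × (14.4/4.49)^0.667 = 278 × 2.175 = 604.6 K.
W_by = nCᵥ(T₁ − T₂) = (2.71)(12.47)(278 − 604.6) = -11037 J.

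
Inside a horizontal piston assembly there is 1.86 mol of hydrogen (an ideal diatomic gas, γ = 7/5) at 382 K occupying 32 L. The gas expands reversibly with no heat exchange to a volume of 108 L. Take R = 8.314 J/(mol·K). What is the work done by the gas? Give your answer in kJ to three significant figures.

W ≈ 5.69 kJ

Adiabatic: TV^(γ−1) = const with γ = 7/5.
T₂ = T₁ (V₁/V₂)^(γ−1) = 382 × (32/108)^0.4 = 382 × 0.6147 = 234.8 K.
W_by = nCᵥ(T₁ − T₂) = (1.86)(20.79)(382 − 234.8) = 5690 J.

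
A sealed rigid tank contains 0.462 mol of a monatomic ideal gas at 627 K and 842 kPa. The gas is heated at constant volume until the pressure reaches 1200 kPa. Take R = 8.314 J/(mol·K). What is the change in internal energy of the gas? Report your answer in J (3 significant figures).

ΔU ≈ 1540 J

Constant volume ⇒ W = 0, so Q = ΔU = nCᵥΔT with Cᵥ = 3R/2 = 12.47 J/(mol·K).
At constant V, T₂/T₁ = P₂/P₁ ⇒ ΔT = T₁(P₂/P₁ − 1) = 627·(1200/842 − 1) = 266.6 K.
ΔU = (0.462)(12.47)(266.6) = 1536 J.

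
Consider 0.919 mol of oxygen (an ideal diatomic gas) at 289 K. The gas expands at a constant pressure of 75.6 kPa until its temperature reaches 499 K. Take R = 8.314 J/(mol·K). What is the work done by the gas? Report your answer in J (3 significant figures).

W ≈ 1600 J

Isobaric: W = P ΔV = nR ΔT.
W = (0.919)(8.314)(499 − 289) = 1605 J.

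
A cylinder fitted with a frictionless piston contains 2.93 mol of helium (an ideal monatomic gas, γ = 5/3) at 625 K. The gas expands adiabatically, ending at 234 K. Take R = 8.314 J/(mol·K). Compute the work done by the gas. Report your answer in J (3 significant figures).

Adiabatic ⇒ Q = 0, so W_by = −ΔU = nCᵥ(T₁ − T₂).
Cᵥ = 3R/2 = 12.47 J/(mol·K).
W = (2.93)(12.47)(625 − 234) = 14287 J.

W ≈ 14300 J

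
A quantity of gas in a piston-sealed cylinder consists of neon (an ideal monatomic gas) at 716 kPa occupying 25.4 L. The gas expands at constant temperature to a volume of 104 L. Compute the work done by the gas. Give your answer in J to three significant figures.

W ≈ 25600 J

Isothermal: W = nRT ln(V₂/V₁) = P₁V₁ ln(V₂/V₁).
P₁V₁ = (716 kPa)(25.4 L) = 18186 J.
W = 18186 × ln(104/25.4) = 18186 × 1.41
W_by_gas = 25636 J.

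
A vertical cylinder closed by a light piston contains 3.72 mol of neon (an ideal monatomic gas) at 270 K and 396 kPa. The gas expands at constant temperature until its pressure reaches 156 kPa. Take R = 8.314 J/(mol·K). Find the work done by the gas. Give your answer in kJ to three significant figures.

W ≈ 7.78 kJ

Isothermal process: W = nRT ln(V₂/V₁) = nRT ln(P₁/P₂).
W = (3.72)(8.314)(270) × ln(396/156)
  = 8351 × ln(2.538) = 8351 × 0.9316
W_by_gas = 7779 J.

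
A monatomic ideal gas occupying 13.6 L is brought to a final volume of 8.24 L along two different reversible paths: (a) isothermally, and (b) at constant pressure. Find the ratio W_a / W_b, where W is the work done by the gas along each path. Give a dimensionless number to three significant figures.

Path (a) isothermal: W = P₁V₁ ln(V₂/V₁) → W_a/(P₁V₁) = -0.5011.
Path (b) isobaric: W = P₁(V₂ − V₁) → W_b/(P₁V₁) = -0.3941.
W_a / W_b = -0.5011 / -0.3941 = 1.271.

W_a / W_b ≈ 1.27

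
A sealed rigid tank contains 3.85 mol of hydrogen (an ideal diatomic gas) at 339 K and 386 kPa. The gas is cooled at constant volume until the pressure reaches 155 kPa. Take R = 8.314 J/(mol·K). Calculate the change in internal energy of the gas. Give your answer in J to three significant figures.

Constant volume ⇒ W = 0, so Q = ΔU = nCᵥΔT with Cᵥ = 5R/2 = 20.79 J/(mol·K).
At constant V, T₂/T₁ = P₂/P₁ ⇒ ΔT = T₁(P₂/P₁ − 1) = 339·(155/386 − 1) = -202.9 K.
ΔU = (3.85)(20.79)(-202.9) = -16234 J.

ΔU ≈ -16200 J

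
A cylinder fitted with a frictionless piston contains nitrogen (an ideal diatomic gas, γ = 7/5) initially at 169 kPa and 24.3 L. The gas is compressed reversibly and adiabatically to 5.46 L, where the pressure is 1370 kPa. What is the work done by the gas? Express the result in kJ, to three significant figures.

W ≈ -8.43 kJ

Adiabatic: W = (P₁V₁ − P₂V₂)/(γ − 1) with γ = 7/5.
P₁V₁ = 4107 J, P₂V₂ = 7480 J.
W = (4107 − 7480) / 0.4 = -8434 J.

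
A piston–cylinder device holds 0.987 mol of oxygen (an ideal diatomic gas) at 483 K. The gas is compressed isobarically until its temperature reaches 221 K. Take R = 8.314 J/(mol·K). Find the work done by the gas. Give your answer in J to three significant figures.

Isobaric: W = P ΔV = nR ΔT.
W = (0.987)(8.314)(221 − 483) = -2150 J.

W ≈ -2150 J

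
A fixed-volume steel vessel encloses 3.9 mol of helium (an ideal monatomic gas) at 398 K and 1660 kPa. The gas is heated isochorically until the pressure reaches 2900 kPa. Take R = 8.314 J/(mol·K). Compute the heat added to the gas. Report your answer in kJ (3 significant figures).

Q ≈ 14.5 kJ

Constant volume ⇒ W = 0, so Q = ΔU = nCᵥΔT with Cᵥ = 3R/2 = 12.47 J/(mol·K).
At constant V, T₂/T₁ = P₂/P₁ ⇒ ΔT = T₁(P₂/P₁ − 1) = 398·(2900/1660 − 1) = 297.3 K.
ΔU = (3.9)(12.47)(297.3) = 14460 J.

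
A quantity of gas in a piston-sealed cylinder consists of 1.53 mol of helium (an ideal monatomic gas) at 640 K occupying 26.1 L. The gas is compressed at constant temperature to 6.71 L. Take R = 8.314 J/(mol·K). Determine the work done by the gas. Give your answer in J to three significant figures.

W ≈ -11100 J

Isothermal: W = nRT ln(V₂/V₁).
W = (1.53)(8.314)(640) × ln(6.71/26.1)
  = 8141 × -1.358
W_by_gas = -11058 J.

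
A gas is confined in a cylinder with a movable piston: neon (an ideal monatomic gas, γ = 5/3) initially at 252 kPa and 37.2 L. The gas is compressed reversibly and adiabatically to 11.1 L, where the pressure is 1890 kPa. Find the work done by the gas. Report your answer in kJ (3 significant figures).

W ≈ -17.4 kJ

Adiabatic: W = (P₁V₁ − P₂V₂)/(γ − 1) with γ = 5/3.
P₁V₁ = 9374 J, P₂V₂ = 20979 J.
W = (9374 − 20979) / 0.6667 = -17407 J.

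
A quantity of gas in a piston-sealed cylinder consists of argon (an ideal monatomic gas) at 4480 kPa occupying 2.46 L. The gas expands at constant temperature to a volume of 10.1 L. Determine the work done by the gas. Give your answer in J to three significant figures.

W ≈ 15600 J

Isothermal: W = nRT ln(V₂/V₁) = P₁V₁ ln(V₂/V₁).
P₁V₁ = (4480 kPa)(2.46 L) = 11021 J.
W = 11021 × ln(10.1/2.46) = 11021 × 1.412
W_by_gas = 15565 J.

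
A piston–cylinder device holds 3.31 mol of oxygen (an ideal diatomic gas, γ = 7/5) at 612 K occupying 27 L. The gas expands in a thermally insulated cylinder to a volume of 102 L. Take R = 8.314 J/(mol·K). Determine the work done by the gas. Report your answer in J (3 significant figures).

W ≈ 17400 J

Adiabatic: TV^(γ−1) = const with γ = 7/5.
T₂ = T₁ (V₁/V₂)^(γ−1) = 612 × (27/102)^0.4 = 612 × 0.5876 = 359.6 K.
W_by = nCᵥ(T₁ − T₂) = (3.31)(20.79)(612 − 359.6) = 17363 J.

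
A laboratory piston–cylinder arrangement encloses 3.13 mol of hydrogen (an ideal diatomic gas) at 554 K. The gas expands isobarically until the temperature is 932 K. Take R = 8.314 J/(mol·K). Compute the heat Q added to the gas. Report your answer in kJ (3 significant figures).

Isobaric: W = nRΔT = (3.13)(8.314)(378) = 9837 J.
ΔU = nCᵥΔT with Cᵥ = 5R/2: ΔU = (3.13)(20.79)(378) = 24592 J.
Q = ΔU + W = 24592 + 9837 = 34428 J.

Q ≈ 34.4 kJ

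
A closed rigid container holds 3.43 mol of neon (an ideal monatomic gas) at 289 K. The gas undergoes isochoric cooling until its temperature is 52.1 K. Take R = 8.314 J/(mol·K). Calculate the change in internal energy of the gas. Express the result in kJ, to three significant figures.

ΔU ≈ -10.1 kJ

Constant volume ⇒ W = 0, so Q = ΔU = nCᵥΔT with Cᵥ = 3R/2 = 12.47 J/(mol·K).
ΔU = (3.43)(12.47)(52.1 − 289) = -10134 J.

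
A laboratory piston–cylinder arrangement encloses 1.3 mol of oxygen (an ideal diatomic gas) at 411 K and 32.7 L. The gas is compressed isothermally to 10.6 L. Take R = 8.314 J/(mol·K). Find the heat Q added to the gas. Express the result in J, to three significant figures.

Isothermal ⇒ ΔU = 0, so Q = W = nRT ln(V₂/V₁).
Q = (1.3)(8.314)(411) ln(10.6/32.7) = 4442 × -1.127 = -5004 J.

Q ≈ -5000 J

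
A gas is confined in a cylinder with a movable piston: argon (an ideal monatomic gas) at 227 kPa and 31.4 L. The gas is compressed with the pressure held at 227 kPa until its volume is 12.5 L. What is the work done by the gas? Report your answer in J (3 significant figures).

Isobaric: W = P ΔV.
W = (227 kPa)(12.5 − 31.4 L) = (227)(-18.9) = -4290 J.

W ≈ -4290 J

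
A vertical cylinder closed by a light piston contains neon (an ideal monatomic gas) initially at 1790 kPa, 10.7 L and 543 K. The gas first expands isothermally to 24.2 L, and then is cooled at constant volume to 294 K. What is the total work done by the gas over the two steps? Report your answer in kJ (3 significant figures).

Step 1 (isothermal): W = P₁V₁ ln(V₂/V₁) = (19153) ln(24.2/10.7) = 15631 J.
Step 2 (isochoric): W = 0 (constant volume).
W_total = 15631 + 0 = 15631 J.

W_total ≈ 15.6 kJ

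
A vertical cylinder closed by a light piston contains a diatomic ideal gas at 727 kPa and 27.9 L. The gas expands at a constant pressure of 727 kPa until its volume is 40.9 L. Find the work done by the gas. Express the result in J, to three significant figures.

W ≈ 9450 J

Isobaric: W = P ΔV.
W = (727 kPa)(40.9 − 27.9 L) = (727)(13) = 9451 J.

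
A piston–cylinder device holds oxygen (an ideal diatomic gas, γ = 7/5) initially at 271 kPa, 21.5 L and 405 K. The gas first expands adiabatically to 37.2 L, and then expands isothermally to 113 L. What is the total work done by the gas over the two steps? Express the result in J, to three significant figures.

W_total ≈ 8070 J

Step 1 (adiabatic): W = (P₁V₁ − P₂V₂)/(γ−1) = (5826 − 4679)/0.4 = 2868 J.
After step 1: P = 125.8 kPa, V = 37.2 L, T = 325.2 K.
Step 2 (isothermal): W = P₁V₁ ln(V₂/V₁) = (4679) ln(113/37.2) = 5199 J.
W_total = 2868 + 5199 = 8067 J.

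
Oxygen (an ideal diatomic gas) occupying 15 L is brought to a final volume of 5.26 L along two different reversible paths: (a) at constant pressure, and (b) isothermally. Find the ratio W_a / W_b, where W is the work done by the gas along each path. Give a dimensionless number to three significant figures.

Path (a) isobaric: W = P₁(V₂ − V₁) → W_a/(P₁V₁) = -0.6493.
Path (b) isothermal: W = P₁V₁ ln(V₂/V₁) → W_b/(P₁V₁) = -1.048.
W_a / W_b = -0.6493 / -1.048 = 0.6196.

W_a / W_b ≈ 0.620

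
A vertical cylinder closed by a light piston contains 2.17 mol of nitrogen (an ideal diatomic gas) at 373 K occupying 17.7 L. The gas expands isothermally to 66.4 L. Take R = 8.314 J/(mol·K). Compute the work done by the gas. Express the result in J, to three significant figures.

W ≈ 8900 J

Isothermal: W = nRT ln(V₂/V₁).
W = (2.17)(8.314)(373) × ln(66.4/17.7)
  = 6729 × 1.322
W_by_gas = 8897 J.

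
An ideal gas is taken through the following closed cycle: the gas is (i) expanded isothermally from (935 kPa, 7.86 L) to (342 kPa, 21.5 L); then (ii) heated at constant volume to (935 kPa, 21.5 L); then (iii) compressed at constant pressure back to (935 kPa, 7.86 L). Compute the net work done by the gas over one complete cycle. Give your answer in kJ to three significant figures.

Leg (i): W = PᵢVᵢ ln(V_f/Vᵢ) = (7349) ln(21.5/7.86) = 7395 J.
Leg (ii): W = 0.
Leg (iii): W = PΔV = (935)(7.86 − 21.5) = -12753 J.
W_net = 7395 − 12753 = -5358 J.

W_net ≈ -5.36 kJ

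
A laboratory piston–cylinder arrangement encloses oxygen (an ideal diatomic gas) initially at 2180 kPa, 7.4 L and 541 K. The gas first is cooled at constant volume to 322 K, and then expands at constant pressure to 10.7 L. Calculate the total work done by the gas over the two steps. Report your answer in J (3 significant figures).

W_total ≈ 4280 J

Step 1 (isochoric): W = 0 (constant volume).
After step 1: P = 1298 kPa (V unchanged).
Step 2 (isobaric): W = PΔV = (1298 kPa)(10.7 − 7.4 L) = 4282 J.
W_total = 0 + 4282 = 4282 J.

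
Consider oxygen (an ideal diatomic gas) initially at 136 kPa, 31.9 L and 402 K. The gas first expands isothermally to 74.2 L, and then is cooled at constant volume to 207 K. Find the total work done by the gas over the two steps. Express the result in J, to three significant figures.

Step 1 (isothermal): W = P₁V₁ ln(V₂/V₁) = (4338) ln(74.2/31.9) = 3662 J.
Step 2 (isochoric): W = 0 (constant volume).
W_total = 3662 + 0 = 3662 J.

W_total ≈ 3660 J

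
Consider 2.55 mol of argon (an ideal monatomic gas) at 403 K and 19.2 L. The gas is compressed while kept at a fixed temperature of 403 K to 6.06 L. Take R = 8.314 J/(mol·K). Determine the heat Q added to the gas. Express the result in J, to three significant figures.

Q ≈ -9850 J

Isothermal ⇒ ΔU = 0, so Q = W = nRT ln(V₂/V₁).
Q = (2.55)(8.314)(403) ln(6.06/19.2) = 8544 × -1.153 = -9853 J.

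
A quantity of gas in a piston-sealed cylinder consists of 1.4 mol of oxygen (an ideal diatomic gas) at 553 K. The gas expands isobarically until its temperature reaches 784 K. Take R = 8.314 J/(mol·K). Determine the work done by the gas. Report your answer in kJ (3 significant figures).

W ≈ 2.69 kJ

Isobaric: W = P ΔV = nR ΔT.
W = (1.4)(8.314)(784 − 553) = 2689 J.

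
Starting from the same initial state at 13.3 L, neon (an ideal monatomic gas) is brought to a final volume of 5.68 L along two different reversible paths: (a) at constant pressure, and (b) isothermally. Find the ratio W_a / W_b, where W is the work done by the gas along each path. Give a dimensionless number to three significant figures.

W_a / W_b ≈ 0.673

Path (a) isobaric: W = P₁(V₂ − V₁) → W_a/(P₁V₁) = -0.5729.
Path (b) isothermal: W = P₁V₁ ln(V₂/V₁) → W_b/(P₁V₁) = -0.8508.
W_a / W_b = -0.5729 / -0.8508 = 0.6734.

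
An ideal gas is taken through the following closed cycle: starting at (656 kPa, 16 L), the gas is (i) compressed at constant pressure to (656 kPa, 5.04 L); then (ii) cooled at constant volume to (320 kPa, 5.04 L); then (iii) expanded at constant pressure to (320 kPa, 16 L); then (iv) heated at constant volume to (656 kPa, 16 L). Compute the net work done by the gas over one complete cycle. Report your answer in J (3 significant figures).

W_net ≈ -3680 J

Constant-volume legs do no work.
W(i) = (656)(5.04 − 16) = -7190 J; W(iii) = (320)(16 − 5.04) = 3507 J.
W_net = -7190 + 3507 = -3683 J (the counter-clockwise enclosed area).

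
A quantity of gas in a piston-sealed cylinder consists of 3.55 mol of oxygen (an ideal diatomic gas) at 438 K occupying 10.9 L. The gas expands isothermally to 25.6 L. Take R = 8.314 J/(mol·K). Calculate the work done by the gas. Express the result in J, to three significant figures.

W ≈ 11000 J

Isothermal: W = nRT ln(V₂/V₁).
W = (3.55)(8.314)(438) × ln(25.6/10.9)
  = 12927 × 0.8538
W_by_gas = 11038 J.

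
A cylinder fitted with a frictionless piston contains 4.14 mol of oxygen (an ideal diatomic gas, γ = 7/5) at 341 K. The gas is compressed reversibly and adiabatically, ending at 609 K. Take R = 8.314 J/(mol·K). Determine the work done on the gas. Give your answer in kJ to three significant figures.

W ≈ 23.1 kJ

Adiabatic ⇒ Q = 0, so W_by = −ΔU = nCᵥ(T₁ − T₂).
Cᵥ = 5R/2 = 20.79 J/(mol·K).
W = (4.14)(20.79)(341 − 609) = -23061 J.
Work on gas = −W_by = 23061 J.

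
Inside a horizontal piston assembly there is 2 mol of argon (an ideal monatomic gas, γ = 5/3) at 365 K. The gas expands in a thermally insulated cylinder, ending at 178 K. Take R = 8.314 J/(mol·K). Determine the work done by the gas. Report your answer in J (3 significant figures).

W ≈ 4660 J

Adiabatic ⇒ Q = 0, so W_by = −ΔU = nCᵥ(T₁ − T₂).
Cᵥ = 3R/2 = 12.47 J/(mol·K).
W = (2)(12.47)(365 − 178) = 4664 J.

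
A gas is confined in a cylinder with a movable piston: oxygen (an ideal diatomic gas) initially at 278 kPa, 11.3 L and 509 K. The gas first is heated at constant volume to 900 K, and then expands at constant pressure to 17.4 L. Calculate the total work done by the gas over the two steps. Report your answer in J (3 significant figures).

Step 1 (isochoric): W = 0 (constant volume).
After step 1: P = 491.6 kPa (V unchanged).
Step 2 (isobaric): W = PΔV = (491.6 kPa)(17.4 − 11.3 L) = 2998 J.
W_total = 0 + 2998 = 2998 J.

W_total ≈ 3000 J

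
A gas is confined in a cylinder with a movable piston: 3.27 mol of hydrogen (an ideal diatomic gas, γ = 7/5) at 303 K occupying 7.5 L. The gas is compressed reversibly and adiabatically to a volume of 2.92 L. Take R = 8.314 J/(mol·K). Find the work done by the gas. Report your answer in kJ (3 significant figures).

W ≈ -9.44 kJ

Adiabatic: TV^(γ−1) = const with γ = 7/5.
T₂ = T₁ (V₁/V₂)^(γ−1) = 303 × (7.5/2.92)^0.4 = 303 × 1.458 = 441.9 K.
W_by = nCᵥ(T₁ − T₂) = (3.27)(20.79)(303 − 441.9) = -9440 J.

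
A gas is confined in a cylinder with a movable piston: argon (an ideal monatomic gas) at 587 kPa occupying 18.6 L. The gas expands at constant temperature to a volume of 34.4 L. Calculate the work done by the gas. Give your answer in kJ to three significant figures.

W ≈ 6.71 kJ

Isothermal: W = nRT ln(V₂/V₁) = P₁V₁ ln(V₂/V₁).
P₁V₁ = (587 kPa)(18.6 L) = 10918 J.
W = 10918 × ln(34.4/18.6) = 10918 × 0.6149
W_by_gas = 6714 J.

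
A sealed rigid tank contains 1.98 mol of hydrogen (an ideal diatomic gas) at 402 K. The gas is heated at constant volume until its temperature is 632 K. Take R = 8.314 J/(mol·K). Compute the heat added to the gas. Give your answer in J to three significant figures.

Constant volume ⇒ W = 0, so Q = ΔU = nCᵥΔT with Cᵥ = 5R/2 = 20.79 J/(mol·K).
ΔU = (1.98)(20.79)(632 − 402) = 9465 J.

Q ≈ 9470 J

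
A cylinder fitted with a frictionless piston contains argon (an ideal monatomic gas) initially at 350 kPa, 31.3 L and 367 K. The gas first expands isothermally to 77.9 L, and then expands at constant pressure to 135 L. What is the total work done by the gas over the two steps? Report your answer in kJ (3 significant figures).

Step 1 (isothermal): W = P₁V₁ ln(V₂/V₁) = (10955) ln(77.9/31.3) = 9989 J.
After step 1: P = 140.6 kPa, V = 77.9 L, T = 367 K.
Step 2 (isobaric): W = PΔV = (140.6 kPa)(135 − 77.9 L) = 8030 J.
W_total = 9989 + 8030 = 18019 J.

W_total ≈ 18.0 kJ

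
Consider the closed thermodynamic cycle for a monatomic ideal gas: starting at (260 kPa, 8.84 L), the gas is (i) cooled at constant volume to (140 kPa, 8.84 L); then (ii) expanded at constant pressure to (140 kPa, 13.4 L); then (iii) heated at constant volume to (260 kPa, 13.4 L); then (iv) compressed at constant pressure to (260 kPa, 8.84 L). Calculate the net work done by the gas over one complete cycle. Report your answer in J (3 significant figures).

W_net ≈ -547 J

Constant-volume legs do no work.
W(ii) = (140)(13.4 − 8.84) = 638.4 J; W(iv) = (260)(8.84 − 13.4) = -1186 J.
W_net = 638.4 − 1186 = -547.2 J (the counter-clockwise enclosed area).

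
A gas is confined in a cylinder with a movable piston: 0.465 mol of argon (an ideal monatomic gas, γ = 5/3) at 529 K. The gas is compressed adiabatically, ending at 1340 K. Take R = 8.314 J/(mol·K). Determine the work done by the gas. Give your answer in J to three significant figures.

Adiabatic ⇒ Q = 0, so W_by = −ΔU = nCᵥ(T₁ − T₂).
Cᵥ = 3R/2 = 12.47 J/(mol·K).
W = (0.465)(12.47)(529 − 1340) = -4703 J.

W ≈ -4700 J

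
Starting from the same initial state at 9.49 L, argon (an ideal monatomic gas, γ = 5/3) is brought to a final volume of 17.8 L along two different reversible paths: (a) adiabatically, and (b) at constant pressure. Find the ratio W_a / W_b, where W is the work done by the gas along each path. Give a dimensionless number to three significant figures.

Path (a) adiabatic: W = P₁V₁(1 − (V₁/V₂)^(γ−1))/(γ−1) → W_a/(P₁V₁) = 0.5137.
Path (b) isobaric: W = P₁(V₂ − V₁) → W_b/(P₁V₁) = 0.8757.
W_a / W_b = 0.5137 / 0.8757 = 0.5867.

W_a / W_b ≈ 0.587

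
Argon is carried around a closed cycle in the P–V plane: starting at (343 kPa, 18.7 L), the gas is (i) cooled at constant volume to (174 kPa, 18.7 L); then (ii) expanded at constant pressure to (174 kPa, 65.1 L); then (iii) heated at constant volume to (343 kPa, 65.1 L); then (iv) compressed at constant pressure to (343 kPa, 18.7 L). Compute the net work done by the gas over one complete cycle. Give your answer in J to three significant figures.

W_net ≈ -7840 J

Constant-volume legs do no work.
W(ii) = (174)(65.1 − 18.7) = 8074 J; W(iv) = (343)(18.7 − 65.1) = -15915 J.
W_net = 8074 − 15915 = -7842 J (the counter-clockwise enclosed area).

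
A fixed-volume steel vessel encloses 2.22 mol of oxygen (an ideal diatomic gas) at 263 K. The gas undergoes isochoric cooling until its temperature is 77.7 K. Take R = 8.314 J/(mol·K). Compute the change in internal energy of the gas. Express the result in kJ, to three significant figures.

Constant volume ⇒ W = 0, so Q = ΔU = nCᵥΔT with Cᵥ = 5R/2 = 20.79 J/(mol·K).
ΔU = (2.22)(20.79)(77.7 − 263) = -8550 J.

ΔU ≈ -8.55 kJ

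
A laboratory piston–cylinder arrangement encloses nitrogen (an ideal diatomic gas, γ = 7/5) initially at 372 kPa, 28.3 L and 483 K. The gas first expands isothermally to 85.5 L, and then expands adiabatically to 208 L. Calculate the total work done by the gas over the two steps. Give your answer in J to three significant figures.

W_total ≈ 19500 J

Step 1 (isothermal): W = P₁V₁ ln(V₂/V₁) = (10528) ln(85.5/28.3) = 11640 J.
After step 1: P = 123.1 kPa, V = 85.5 L, T = 483 K.
Step 2 (adiabatic): W = (P₁V₁ − P₂V₂)/(γ−1) = (10528 − 7377)/0.4 = 7876 J.
W_total = 11640 + 7876 = 19516 J.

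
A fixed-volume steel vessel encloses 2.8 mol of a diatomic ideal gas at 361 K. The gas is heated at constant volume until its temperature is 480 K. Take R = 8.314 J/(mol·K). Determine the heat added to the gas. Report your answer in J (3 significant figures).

Q ≈ 6930 J

Constant volume ⇒ W = 0, so Q = ΔU = nCᵥΔT with Cᵥ = 5R/2 = 20.79 J/(mol·K).
ΔU = (2.8)(20.79)(480 − 361) = 6926 J.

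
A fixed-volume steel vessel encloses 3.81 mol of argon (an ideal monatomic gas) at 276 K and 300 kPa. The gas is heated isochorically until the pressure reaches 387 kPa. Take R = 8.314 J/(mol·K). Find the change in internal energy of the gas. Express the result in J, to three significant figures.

Constant volume ⇒ W = 0, so Q = ΔU = nCᵥΔT with Cᵥ = 3R/2 = 12.47 J/(mol·K).
At constant V, T₂/T₁ = P₂/P₁ ⇒ ΔT = T₁(P₂/P₁ − 1) = 276·(387/300 − 1) = 80.04 K.
ΔU = (3.81)(12.47)(80.04) = 3803 J.

ΔU ≈ 3800 J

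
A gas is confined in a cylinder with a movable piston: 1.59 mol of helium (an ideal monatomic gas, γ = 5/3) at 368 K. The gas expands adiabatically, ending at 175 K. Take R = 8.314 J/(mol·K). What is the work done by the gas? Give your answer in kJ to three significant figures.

Adiabatic ⇒ Q = 0, so W_by = −ΔU = nCᵥ(T₁ − T₂).
Cᵥ = 3R/2 = 12.47 J/(mol·K).
W = (1.59)(12.47)(368 − 175) = 3827 J.

W ≈ 3.83 kJ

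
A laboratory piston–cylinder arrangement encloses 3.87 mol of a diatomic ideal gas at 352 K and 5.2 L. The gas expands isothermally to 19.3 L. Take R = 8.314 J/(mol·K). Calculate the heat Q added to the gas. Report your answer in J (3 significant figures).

Isothermal ⇒ ΔU = 0, so Q = W = nRT ln(V₂/V₁).
Q = (3.87)(8.314)(352) ln(19.3/5.2) = 11326 × 1.311 = 14853 J.

Q ≈ 14900 J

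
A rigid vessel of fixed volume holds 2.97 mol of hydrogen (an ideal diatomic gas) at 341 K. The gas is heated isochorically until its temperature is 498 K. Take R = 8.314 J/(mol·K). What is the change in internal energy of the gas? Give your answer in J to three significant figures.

ΔU ≈ 9690 J

Constant volume ⇒ W = 0, so Q = ΔU = nCᵥΔT with Cᵥ = 5R/2 = 20.79 J/(mol·K).
ΔU = (2.97)(20.79)(498 − 341) = 9692 J.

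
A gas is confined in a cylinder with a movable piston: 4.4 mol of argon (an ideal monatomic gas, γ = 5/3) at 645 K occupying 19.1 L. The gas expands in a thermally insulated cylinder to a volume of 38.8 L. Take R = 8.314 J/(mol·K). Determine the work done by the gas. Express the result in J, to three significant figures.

W ≈ 13300 J

Adiabatic: TV^(γ−1) = const with γ = 5/3.
T₂ = T₁ (V₁/V₂)^(γ−1) = 645 × (19.1/38.8)^0.667 = 645 × 0.6234 = 402.1 K.
W_by = nCᵥ(T₁ − T₂) = (4.4)(12.47)(645 − 402.1) = 13327 J.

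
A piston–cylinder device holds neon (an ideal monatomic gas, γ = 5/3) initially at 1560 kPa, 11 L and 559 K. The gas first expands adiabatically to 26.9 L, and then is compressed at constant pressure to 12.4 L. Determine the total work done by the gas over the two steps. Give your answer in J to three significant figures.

W_total ≈ 6460 J

Step 1 (adiabatic): W = (P₁V₁ − P₂V₂)/(γ−1) = (17160 − 9454)/0.667 = 11559 J.
After step 1: P = 351.4 kPa, V = 26.9 L, T = 308 K.
Step 2 (isobaric): W = PΔV = (351.4 kPa)(12.4 − 26.9 L) = -5096 J.
W_total = 11559 − 5096 = 6463 J.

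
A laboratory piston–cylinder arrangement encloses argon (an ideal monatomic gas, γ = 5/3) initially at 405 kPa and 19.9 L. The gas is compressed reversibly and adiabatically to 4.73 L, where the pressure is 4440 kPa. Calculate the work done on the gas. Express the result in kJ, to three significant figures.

Adiabatic: W = (P₁V₁ − P₂V₂)/(γ − 1) with γ = 5/3.
P₁V₁ = 8059 J, P₂V₂ = 21001 J.
W = (8059 − 21001) / 0.6667 = -19413 J.
Work on gas = −W_by = 19413 J.

W ≈ 19.4 kJ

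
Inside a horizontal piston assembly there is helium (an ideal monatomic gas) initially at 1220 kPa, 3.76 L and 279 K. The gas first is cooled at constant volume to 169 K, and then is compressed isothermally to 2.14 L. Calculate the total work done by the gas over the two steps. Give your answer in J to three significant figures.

W_total ≈ -1570 J

Step 1 (isochoric): W = 0 (constant volume).
After step 1: P = 739 kPa (V unchanged).
Step 2 (isothermal): W = P₁V₁ ln(V₂/V₁) = (2779) ln(2.14/3.76) = -1566 J.
W_total = 0 − 1566 = -1566 J.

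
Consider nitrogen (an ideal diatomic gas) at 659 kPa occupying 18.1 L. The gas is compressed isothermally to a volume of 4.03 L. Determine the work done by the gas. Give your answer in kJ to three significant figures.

W ≈ -17.9 kJ

Isothermal: W = nRT ln(V₂/V₁) = P₁V₁ ln(V₂/V₁).
P₁V₁ = (659 kPa)(18.1 L) = 11928 J.
W = 11928 × ln(4.03/18.1) = 11928 × -1.502
W_by_gas = -17917 J.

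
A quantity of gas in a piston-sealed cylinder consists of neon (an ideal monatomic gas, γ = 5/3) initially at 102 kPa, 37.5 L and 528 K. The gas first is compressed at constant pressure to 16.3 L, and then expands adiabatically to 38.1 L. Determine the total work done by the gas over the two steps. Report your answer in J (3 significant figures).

W_total ≈ -1080 J

Step 1 (isobaric): W = PΔV = (102 kPa)(16.3 − 37.5 L) = -2162 J.
After step 1: P = 102 kPa, V = 16.3 L, T = 229.5 K.
Step 2 (adiabatic): W = (P₁V₁ − P₂V₂)/(γ−1) = (1663 − 944)/0.667 = 1078 J.
W_total = -2162 + 1078 = -1084 J.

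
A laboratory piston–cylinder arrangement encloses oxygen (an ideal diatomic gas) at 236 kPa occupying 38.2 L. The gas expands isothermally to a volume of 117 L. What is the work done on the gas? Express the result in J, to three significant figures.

W ≈ -10100 J

Isothermal: W = nRT ln(V₂/V₁) = P₁V₁ ln(V₂/V₁).
P₁V₁ = (236 kPa)(38.2 L) = 9015 J.
W = 9015 × ln(117/38.2) = 9015 × 1.119
W_by_gas = 10091 J; work on gas = −W_by = -10091 J.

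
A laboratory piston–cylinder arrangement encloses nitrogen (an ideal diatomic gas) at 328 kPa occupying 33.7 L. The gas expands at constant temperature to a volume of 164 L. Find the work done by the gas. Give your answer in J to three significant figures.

W ≈ 17500 J

Isothermal: W = nRT ln(V₂/V₁) = P₁V₁ ln(V₂/V₁).
P₁V₁ = (328 kPa)(33.7 L) = 11054 J.
W = 11054 × ln(164/33.7) = 11054 × 1.582
W_by_gas = 17491 J.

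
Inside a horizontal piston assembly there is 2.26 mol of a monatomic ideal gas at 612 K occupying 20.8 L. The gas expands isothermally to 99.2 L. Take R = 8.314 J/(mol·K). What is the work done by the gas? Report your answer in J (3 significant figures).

Isothermal: W = nRT ln(V₂/V₁).
W = (2.26)(8.314)(612) × ln(99.2/20.8)
  = 11499 × 1.562
W_by_gas = 17964 J.

W ≈ 18000 J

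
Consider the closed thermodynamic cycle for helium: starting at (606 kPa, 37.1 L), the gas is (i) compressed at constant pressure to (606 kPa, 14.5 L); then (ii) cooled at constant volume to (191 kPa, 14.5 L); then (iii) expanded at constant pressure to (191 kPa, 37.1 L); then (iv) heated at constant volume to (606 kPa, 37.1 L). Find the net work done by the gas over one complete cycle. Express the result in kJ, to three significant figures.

W_net ≈ -9.38 kJ

Constant-volume legs do no work.
W(i) = (606)(14.5 − 37.1) = -13696 J; W(iii) = (191)(37.1 − 14.5) = 4317 J.
W_net = -13696 + 4317 = -9379 J (the counter-clockwise enclosed area).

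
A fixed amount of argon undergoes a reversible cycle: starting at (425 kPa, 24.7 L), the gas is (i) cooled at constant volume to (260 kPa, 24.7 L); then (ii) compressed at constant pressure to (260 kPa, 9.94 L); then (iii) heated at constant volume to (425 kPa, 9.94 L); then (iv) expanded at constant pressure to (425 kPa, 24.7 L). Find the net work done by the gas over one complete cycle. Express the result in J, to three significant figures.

W_net ≈ 2440 J

Constant-volume legs do no work.
W(ii) = (260)(9.94 − 24.7) = -3838 J; W(iv) = (425)(24.7 − 9.94) = 6273 J.
W_net = -3838 + 6273 = 2435 J (the clockwise enclosed area).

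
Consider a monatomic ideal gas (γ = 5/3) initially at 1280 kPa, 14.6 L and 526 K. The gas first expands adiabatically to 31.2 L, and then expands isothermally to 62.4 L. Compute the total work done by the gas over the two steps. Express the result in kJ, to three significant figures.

Step 1 (adiabatic): W = (P₁V₁ − P₂V₂)/(γ−1) = (18688 − 11264)/0.667 = 11136 J.
After step 1: P = 361 kPa, V = 31.2 L, T = 317 K.
Step 2 (isothermal): W = P₁V₁ ln(V₂/V₁) = (11264) ln(62.4/31.2) = 7808 J.
W_total = 11136 + 7808 = 18944 J.

W_total ≈ 18.9 kJ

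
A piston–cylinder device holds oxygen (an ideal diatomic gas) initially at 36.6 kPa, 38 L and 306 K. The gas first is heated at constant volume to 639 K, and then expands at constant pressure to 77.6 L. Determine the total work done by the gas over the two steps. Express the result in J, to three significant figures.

Step 1 (isochoric): W = 0 (constant volume).
After step 1: P = 76.43 kPa (V unchanged).
Step 2 (isobaric): W = PΔV = (76.43 kPa)(77.6 − 38 L) = 3027 J.
W_total = 0 + 3027 = 3027 J.

W_total ≈ 3030 J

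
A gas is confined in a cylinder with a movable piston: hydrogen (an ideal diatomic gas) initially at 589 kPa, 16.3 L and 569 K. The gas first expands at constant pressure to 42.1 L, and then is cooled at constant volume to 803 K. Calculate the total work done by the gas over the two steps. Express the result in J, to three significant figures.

Step 1 (isobaric): W = PΔV = (589 kPa)(42.1 − 16.3 L) = 15196 J.
Step 2 (isochoric): W = 0 (constant volume).
W_total = 15196 + 0 = 15196 J.

W_total ≈ 15200 J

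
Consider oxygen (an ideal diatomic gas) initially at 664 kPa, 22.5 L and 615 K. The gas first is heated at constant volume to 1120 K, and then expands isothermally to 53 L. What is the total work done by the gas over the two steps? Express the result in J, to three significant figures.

W_total ≈ 23300 J

Step 1 (isochoric): W = 0 (constant volume).
After step 1: P = 1209 kPa (V unchanged).
Step 2 (isothermal): W = P₁V₁ ln(V₂/V₁) = (27208) ln(53/22.5) = 23311 J.
W_total = 0 + 23311 = 23311 J.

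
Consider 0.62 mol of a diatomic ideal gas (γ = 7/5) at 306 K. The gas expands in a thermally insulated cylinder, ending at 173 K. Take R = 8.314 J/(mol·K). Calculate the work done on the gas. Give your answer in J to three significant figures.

Adiabatic ⇒ Q = 0, so W_by = −ΔU = nCᵥ(T₁ − T₂).
Cᵥ = 5R/2 = 20.79 J/(mol·K).
W = (0.62)(20.79)(306 − 173) = 1714 J.
Work on gas = −W_by = -1714 J.

W ≈ -1710 J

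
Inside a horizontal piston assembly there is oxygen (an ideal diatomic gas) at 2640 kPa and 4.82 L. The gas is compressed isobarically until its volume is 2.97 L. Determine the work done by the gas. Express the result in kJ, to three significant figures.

W ≈ -4.88 kJ

Isobaric: W = P ΔV.
W = (2640 kPa)(2.97 − 4.82 L) = (2640)(-1.85) = -4884 J.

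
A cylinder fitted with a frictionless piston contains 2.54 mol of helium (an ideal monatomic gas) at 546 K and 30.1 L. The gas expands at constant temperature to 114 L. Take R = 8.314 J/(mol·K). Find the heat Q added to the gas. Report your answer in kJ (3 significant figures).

Isothermal ⇒ ΔU = 0, so Q = W = nRT ln(V₂/V₁).
Q = (2.54)(8.314)(546) ln(114/30.1) = 11530 × 1.332 = 15354 J.

Q ≈ 15.4 kJ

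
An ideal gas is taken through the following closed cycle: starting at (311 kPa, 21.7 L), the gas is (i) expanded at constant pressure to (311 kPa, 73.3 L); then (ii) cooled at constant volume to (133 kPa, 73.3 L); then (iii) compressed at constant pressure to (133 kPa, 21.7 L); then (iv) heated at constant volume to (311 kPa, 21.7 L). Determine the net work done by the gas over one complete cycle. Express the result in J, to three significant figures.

Constant-volume legs do no work.
W(i) = (311)(73.3 − 21.7) = 16048 J; W(iii) = (133)(21.7 − 73.3) = -6863 J.
W_net = 16048 − 6863 = 9185 J (the clockwise enclosed area).

W_net ≈ 9180 J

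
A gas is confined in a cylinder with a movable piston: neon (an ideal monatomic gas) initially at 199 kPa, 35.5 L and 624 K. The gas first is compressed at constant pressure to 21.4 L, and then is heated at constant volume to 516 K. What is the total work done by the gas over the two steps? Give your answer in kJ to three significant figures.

Step 1 (isobaric): W = PΔV = (199 kPa)(21.4 − 35.5 L) = -2806 J.
Step 2 (isochoric): W = 0 (constant volume).
W_total = -2806 + 0 = -2806 J.

W_total ≈ -2.81 kJ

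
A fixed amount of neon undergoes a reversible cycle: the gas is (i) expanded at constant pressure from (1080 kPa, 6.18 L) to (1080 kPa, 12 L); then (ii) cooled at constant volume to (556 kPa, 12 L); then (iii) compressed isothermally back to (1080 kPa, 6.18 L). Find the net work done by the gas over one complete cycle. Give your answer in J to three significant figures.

Leg (i): W = PΔV = (1080)(12 − 6.18) = 6286 J.
Leg (ii): W = 0.
Leg (iii): W = PᵢVᵢ ln(V_f/Vᵢ) = (6672) ln(6.18/12) = -4427 J.
W_net = 6286 − 4427 = 1858 J.

W_net ≈ 1860 J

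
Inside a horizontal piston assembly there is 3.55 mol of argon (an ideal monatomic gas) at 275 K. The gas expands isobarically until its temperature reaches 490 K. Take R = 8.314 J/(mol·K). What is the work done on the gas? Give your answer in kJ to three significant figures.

W ≈ -6.35 kJ

Isobaric: W = P ΔV = nR ΔT.
W = (3.55)(8.314)(490 − 275) = 6346 J.
Work on gas = −W_by = -6346 J.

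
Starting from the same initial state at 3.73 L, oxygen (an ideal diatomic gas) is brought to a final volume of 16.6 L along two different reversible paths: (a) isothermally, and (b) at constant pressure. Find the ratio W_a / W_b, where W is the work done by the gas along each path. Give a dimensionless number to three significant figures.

Path (a) isothermal: W = P₁V₁ ln(V₂/V₁) → W_a/(P₁V₁) = 1.493.
Path (b) isobaric: W = P₁(V₂ − V₁) → W_b/(P₁V₁) = 3.45.
W_a / W_b = 1.493 / 3.45 = 0.4327.

W_a / W_b ≈ 0.433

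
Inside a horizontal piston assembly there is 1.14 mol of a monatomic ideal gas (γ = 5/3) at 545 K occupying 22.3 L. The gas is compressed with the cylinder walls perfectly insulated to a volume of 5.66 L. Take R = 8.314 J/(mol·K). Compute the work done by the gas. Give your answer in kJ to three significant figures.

Adiabatic: TV^(γ−1) = const with γ = 5/3.
T₂ = T₁ (V₁/V₂)^(γ−1) = 545 × (22.3/5.66)^0.667 = 545 × 2.495 = 1360 K.
W_by = nCᵥ(T₁ − T₂) = (1.14)(12.47)(545 − 1360) = -11580 J.

W ≈ -11.6 kJ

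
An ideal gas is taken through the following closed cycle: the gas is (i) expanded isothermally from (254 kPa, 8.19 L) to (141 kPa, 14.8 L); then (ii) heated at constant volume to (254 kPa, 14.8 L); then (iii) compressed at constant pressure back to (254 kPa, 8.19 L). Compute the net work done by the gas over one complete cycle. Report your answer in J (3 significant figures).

W_net ≈ -448 J

Leg (i): W = PᵢVᵢ ln(V_f/Vᵢ) = (2080) ln(14.8/8.19) = 1231 J.
Leg (ii): W = 0.
Leg (iii): W = PΔV = (254)(8.19 − 14.8) = -1679 J.
W_net = 1231 − 1679 = -448 J.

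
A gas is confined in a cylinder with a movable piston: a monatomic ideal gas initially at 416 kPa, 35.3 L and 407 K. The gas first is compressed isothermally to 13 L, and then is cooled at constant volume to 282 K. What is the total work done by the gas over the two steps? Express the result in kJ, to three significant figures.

W_total ≈ -14.7 kJ

Step 1 (isothermal): W = P₁V₁ ln(V₂/V₁) = (14685) ln(13/35.3) = -14669 J.
Step 2 (isochoric): W = 0 (constant volume).
W_total = -14669 + 0 = -14669 J.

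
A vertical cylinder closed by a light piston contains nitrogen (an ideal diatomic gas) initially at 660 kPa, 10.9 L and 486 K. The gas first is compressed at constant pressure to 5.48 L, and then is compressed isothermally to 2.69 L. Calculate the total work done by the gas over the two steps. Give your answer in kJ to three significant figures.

W_total ≈ -6.15 kJ

Step 1 (isobaric): W = PΔV = (660 kPa)(5.48 − 10.9 L) = -3577 J.
After step 1: P = 660 kPa, V = 5.48 L, T = 244.3 K.
Step 2 (isothermal): W = P₁V₁ ln(V₂/V₁) = (3617) ln(2.69/5.48) = -2574 J.
W_total = -3577 − 2574 = -6151 J.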